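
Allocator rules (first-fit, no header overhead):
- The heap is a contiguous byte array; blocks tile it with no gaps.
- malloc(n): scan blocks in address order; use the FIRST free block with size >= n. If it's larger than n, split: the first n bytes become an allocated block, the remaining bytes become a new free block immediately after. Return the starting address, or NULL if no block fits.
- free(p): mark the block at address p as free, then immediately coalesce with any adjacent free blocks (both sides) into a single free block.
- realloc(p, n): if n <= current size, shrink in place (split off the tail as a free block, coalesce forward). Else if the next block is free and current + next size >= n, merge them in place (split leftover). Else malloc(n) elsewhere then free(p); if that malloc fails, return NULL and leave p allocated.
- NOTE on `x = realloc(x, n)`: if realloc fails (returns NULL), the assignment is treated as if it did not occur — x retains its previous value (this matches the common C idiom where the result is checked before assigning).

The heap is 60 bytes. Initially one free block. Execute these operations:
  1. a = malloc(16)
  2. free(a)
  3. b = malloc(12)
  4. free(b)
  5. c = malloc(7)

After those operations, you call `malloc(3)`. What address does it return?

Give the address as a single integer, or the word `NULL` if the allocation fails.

Op 1: a = malloc(16) -> a = 0; heap: [0-15 ALLOC][16-59 FREE]
Op 2: free(a) -> (freed a); heap: [0-59 FREE]
Op 3: b = malloc(12) -> b = 0; heap: [0-11 ALLOC][12-59 FREE]
Op 4: free(b) -> (freed b); heap: [0-59 FREE]
Op 5: c = malloc(7) -> c = 0; heap: [0-6 ALLOC][7-59 FREE]
malloc(3): first-fit scan over [0-6 ALLOC][7-59 FREE] -> 7

Answer: 7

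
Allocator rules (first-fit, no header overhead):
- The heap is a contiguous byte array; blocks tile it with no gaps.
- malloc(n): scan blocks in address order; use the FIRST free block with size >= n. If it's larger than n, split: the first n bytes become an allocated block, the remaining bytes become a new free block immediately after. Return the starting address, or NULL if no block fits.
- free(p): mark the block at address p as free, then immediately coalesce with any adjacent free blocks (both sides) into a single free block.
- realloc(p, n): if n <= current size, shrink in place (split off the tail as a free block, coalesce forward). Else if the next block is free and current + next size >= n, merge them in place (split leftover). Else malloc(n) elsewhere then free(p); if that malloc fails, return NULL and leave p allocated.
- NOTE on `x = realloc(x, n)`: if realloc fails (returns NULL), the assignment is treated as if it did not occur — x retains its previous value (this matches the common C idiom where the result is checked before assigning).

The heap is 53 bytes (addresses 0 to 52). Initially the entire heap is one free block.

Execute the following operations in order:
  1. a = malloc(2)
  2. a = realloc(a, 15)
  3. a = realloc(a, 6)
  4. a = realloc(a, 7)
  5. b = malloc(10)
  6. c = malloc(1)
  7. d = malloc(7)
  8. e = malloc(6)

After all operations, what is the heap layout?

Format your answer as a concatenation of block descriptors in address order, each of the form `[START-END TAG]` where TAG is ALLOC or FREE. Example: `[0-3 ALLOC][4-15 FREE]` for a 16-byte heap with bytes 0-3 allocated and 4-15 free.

Answer: [0-6 ALLOC][7-16 ALLOC][17-17 ALLOC][18-24 ALLOC][25-30 ALLOC][31-52 FREE]

Derivation:
Op 1: a = malloc(2) -> a = 0; heap: [0-1 ALLOC][2-52 FREE]
Op 2: a = realloc(a, 15) -> a = 0; heap: [0-14 ALLOC][15-52 FREE]
Op 3: a = realloc(a, 6) -> a = 0; heap: [0-5 ALLOC][6-52 FREE]
Op 4: a = realloc(a, 7) -> a = 0; heap: [0-6 ALLOC][7-52 FREE]
Op 5: b = malloc(10) -> b = 7; heap: [0-6 ALLOC][7-16 ALLOC][17-52 FREE]
Op 6: c = malloc(1) -> c = 17; heap: [0-6 ALLOC][7-16 ALLOC][17-17 ALLOC][18-52 FREE]
Op 7: d = malloc(7) -> d = 18; heap: [0-6 ALLOC][7-16 ALLOC][17-17 ALLOC][18-24 ALLOC][25-52 FREE]
Op 8: e = malloc(6) -> e = 25; heap: [0-6 ALLOC][7-16 ALLOC][17-17 ALLOC][18-24 ALLOC][25-30 ALLOC][31-52 FREE]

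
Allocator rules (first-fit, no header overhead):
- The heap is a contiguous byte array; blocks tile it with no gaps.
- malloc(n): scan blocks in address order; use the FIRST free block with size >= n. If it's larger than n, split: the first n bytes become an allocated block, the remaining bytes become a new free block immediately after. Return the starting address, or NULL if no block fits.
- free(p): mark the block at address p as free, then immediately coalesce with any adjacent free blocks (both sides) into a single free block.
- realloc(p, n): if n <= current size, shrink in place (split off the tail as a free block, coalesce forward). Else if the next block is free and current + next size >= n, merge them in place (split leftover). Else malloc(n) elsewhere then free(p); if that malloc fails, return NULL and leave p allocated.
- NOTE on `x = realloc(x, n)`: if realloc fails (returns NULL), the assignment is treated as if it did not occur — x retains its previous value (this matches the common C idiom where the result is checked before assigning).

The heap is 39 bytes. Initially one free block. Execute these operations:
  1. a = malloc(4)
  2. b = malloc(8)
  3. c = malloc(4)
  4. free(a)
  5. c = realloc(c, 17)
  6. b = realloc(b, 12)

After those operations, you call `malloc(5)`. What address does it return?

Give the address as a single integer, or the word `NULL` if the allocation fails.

Op 1: a = malloc(4) -> a = 0; heap: [0-3 ALLOC][4-38 FREE]
Op 2: b = malloc(8) -> b = 4; heap: [0-3 ALLOC][4-11 ALLOC][12-38 FREE]
Op 3: c = malloc(4) -> c = 12; heap: [0-3 ALLOC][4-11 ALLOC][12-15 ALLOC][16-38 FREE]
Op 4: free(a) -> (freed a); heap: [0-3 FREE][4-11 ALLOC][12-15 ALLOC][16-38 FREE]
Op 5: c = realloc(c, 17) -> c = 12; heap: [0-3 FREE][4-11 ALLOC][12-28 ALLOC][29-38 FREE]
Op 6: b = realloc(b, 12) -> NULL (b unchanged); heap: [0-3 FREE][4-11 ALLOC][12-28 ALLOC][29-38 FREE]
malloc(5): first-fit scan over [0-3 FREE][4-11 ALLOC][12-28 ALLOC][29-38 FREE] -> 29

Answer: 29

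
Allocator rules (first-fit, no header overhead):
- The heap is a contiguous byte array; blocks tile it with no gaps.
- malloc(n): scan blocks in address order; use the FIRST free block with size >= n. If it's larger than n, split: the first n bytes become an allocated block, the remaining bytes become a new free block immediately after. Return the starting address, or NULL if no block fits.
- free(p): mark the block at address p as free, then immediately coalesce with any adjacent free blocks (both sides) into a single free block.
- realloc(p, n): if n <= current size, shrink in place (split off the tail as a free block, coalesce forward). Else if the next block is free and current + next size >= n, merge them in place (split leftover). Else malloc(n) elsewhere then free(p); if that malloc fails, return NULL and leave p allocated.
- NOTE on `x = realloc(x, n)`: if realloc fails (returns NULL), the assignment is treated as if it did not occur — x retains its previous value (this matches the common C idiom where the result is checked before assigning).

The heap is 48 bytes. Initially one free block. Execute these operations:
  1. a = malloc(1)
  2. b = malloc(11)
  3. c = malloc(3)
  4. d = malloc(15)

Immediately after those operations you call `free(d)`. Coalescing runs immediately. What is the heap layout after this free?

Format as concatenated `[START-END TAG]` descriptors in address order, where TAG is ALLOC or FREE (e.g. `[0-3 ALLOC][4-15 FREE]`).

Answer: [0-0 ALLOC][1-11 ALLOC][12-14 ALLOC][15-47 FREE]

Derivation:
Op 1: a = malloc(1) -> a = 0; heap: [0-0 ALLOC][1-47 FREE]
Op 2: b = malloc(11) -> b = 1; heap: [0-0 ALLOC][1-11 ALLOC][12-47 FREE]
Op 3: c = malloc(3) -> c = 12; heap: [0-0 ALLOC][1-11 ALLOC][12-14 ALLOC][15-47 FREE]
Op 4: d = malloc(15) -> d = 15; heap: [0-0 ALLOC][1-11 ALLOC][12-14 ALLOC][15-29 ALLOC][30-47 FREE]
free(d): d = 15 -> block [15-29 ALLOC]; mark free, coalesce with adjacent free neighbors -> [0-0 ALLOC][1-11 ALLOC][12-14 ALLOC][15-47 FREE]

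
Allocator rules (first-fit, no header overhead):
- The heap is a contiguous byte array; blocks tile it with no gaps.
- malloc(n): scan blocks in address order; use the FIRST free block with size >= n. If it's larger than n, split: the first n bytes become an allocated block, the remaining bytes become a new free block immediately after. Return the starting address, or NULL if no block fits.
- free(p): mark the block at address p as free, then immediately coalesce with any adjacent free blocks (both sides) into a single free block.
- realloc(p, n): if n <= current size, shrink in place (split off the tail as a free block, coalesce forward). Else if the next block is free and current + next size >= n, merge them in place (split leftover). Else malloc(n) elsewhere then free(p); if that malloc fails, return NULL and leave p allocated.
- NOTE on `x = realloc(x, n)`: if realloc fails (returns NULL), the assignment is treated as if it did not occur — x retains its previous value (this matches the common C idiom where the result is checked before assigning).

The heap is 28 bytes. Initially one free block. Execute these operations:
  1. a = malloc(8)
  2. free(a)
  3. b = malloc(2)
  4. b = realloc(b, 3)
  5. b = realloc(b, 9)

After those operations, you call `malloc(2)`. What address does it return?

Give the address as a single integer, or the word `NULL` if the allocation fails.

Op 1: a = malloc(8) -> a = 0; heap: [0-7 ALLOC][8-27 FREE]
Op 2: free(a) -> (freed a); heap: [0-27 FREE]
Op 3: b = malloc(2) -> b = 0; heap: [0-1 ALLOC][2-27 FREE]
Op 4: b = realloc(b, 3) -> b = 0; heap: [0-2 ALLOC][3-27 FREE]
Op 5: b = realloc(b, 9) -> b = 0; heap: [0-8 ALLOC][9-27 FREE]
malloc(2): first-fit scan over [0-8 ALLOC][9-27 FREE] -> 9

Answer: 9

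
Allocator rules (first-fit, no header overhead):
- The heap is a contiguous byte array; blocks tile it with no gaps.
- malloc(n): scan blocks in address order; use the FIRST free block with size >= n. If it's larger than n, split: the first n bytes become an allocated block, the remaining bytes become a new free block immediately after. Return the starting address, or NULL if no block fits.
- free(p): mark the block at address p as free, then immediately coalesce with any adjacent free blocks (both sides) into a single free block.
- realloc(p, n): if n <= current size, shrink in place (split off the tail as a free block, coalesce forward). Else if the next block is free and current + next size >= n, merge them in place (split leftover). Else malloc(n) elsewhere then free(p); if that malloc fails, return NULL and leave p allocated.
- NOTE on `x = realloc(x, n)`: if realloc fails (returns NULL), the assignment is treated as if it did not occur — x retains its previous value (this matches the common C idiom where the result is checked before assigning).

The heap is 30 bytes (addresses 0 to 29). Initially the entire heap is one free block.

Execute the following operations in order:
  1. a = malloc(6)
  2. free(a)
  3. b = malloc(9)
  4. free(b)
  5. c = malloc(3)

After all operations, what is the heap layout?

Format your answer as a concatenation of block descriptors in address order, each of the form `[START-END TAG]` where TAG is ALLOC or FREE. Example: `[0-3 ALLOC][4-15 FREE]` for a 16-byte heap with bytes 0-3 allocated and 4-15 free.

Answer: [0-2 ALLOC][3-29 FREE]

Derivation:
Op 1: a = malloc(6) -> a = 0; heap: [0-5 ALLOC][6-29 FREE]
Op 2: free(a) -> (freed a); heap: [0-29 FREE]
Op 3: b = malloc(9) -> b = 0; heap: [0-8 ALLOC][9-29 FREE]
Op 4: free(b) -> (freed b); heap: [0-29 FREE]
Op 5: c = malloc(3) -> c = 0; heap: [0-2 ALLOC][3-29 FREE]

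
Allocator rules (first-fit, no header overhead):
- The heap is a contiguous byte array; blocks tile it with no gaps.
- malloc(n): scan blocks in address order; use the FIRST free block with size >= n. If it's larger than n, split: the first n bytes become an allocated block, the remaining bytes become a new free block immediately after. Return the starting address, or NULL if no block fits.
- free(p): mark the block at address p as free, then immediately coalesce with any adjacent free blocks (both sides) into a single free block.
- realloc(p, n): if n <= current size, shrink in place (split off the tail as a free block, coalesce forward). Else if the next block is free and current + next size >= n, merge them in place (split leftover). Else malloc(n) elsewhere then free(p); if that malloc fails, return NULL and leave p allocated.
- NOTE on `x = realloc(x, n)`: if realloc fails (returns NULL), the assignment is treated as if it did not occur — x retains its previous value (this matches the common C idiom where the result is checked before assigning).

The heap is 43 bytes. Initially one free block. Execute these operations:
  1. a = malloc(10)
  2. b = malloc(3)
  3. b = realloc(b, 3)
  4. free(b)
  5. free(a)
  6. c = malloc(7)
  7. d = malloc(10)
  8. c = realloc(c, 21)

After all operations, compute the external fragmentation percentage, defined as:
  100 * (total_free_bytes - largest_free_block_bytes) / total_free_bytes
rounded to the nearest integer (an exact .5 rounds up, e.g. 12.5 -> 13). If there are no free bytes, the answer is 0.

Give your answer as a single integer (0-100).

Op 1: a = malloc(10) -> a = 0; heap: [0-9 ALLOC][10-42 FREE]
Op 2: b = malloc(3) -> b = 10; heap: [0-9 ALLOC][10-12 ALLOC][13-42 FREE]
Op 3: b = realloc(b, 3) -> b = 10; heap: [0-9 ALLOC][10-12 ALLOC][13-42 FREE]
Op 4: free(b) -> (freed b); heap: [0-9 ALLOC][10-42 FREE]
Op 5: free(a) -> (freed a); heap: [0-42 FREE]
Op 6: c = malloc(7) -> c = 0; heap: [0-6 ALLOC][7-42 FREE]
Op 7: d = malloc(10) -> d = 7; heap: [0-6 ALLOC][7-16 ALLOC][17-42 FREE]
Op 8: c = realloc(c, 21) -> c = 17; heap: [0-6 FREE][7-16 ALLOC][17-37 ALLOC][38-42 FREE]
Free blocks: [7 5] total_free=12 largest=7 -> 100*(12-7)/12 = 500/12 ≈ 41.667 -> rounds to 42

Answer: 42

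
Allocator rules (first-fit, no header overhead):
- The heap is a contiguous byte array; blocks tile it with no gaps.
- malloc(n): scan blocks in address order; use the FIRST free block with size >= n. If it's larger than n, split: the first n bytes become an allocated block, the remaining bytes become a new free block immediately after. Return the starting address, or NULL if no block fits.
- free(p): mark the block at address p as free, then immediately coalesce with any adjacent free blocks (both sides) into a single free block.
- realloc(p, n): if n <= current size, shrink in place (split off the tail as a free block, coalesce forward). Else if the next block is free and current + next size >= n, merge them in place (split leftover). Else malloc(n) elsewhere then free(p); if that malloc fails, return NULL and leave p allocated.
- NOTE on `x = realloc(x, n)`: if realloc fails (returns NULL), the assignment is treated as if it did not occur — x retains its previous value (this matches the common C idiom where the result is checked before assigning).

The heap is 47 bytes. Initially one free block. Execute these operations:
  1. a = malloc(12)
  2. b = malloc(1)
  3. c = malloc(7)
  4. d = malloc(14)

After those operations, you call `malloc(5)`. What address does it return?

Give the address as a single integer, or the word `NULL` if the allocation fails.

Op 1: a = malloc(12) -> a = 0; heap: [0-11 ALLOC][12-46 FREE]
Op 2: b = malloc(1) -> b = 12; heap: [0-11 ALLOC][12-12 ALLOC][13-46 FREE]
Op 3: c = malloc(7) -> c = 13; heap: [0-11 ALLOC][12-12 ALLOC][13-19 ALLOC][20-46 FREE]
Op 4: d = malloc(14) -> d = 20; heap: [0-11 ALLOC][12-12 ALLOC][13-19 ALLOC][20-33 ALLOC][34-46 FREE]
malloc(5): first-fit scan over [0-11 ALLOC][12-12 ALLOC][13-19 ALLOC][20-33 ALLOC][34-46 FREE] -> 34

Answer: 34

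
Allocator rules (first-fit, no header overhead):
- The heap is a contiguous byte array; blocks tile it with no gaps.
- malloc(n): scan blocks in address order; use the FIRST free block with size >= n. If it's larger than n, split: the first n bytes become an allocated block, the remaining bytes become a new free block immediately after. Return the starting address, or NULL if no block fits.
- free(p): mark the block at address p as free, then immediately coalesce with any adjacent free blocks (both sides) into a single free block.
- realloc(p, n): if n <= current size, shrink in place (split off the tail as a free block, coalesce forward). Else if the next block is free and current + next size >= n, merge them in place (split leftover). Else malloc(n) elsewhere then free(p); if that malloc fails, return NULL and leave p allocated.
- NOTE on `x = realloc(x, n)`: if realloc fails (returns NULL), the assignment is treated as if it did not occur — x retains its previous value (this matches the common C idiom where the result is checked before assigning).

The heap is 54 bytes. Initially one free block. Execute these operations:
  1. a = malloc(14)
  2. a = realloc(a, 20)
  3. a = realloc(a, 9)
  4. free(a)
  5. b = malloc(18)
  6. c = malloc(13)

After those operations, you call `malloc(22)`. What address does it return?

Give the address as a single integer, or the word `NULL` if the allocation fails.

Answer: 31

Derivation:
Op 1: a = malloc(14) -> a = 0; heap: [0-13 ALLOC][14-53 FREE]
Op 2: a = realloc(a, 20) -> a = 0; heap: [0-19 ALLOC][20-53 FREE]
Op 3: a = realloc(a, 9) -> a = 0; heap: [0-8 ALLOC][9-53 FREE]
Op 4: free(a) -> (freed a); heap: [0-53 FREE]
Op 5: b = malloc(18) -> b = 0; heap: [0-17 ALLOC][18-53 FREE]
Op 6: c = malloc(13) -> c = 18; heap: [0-17 ALLOC][18-30 ALLOC][31-53 FREE]
malloc(22): first-fit scan over [0-17 ALLOC][18-30 ALLOC][31-53 FREE] -> 31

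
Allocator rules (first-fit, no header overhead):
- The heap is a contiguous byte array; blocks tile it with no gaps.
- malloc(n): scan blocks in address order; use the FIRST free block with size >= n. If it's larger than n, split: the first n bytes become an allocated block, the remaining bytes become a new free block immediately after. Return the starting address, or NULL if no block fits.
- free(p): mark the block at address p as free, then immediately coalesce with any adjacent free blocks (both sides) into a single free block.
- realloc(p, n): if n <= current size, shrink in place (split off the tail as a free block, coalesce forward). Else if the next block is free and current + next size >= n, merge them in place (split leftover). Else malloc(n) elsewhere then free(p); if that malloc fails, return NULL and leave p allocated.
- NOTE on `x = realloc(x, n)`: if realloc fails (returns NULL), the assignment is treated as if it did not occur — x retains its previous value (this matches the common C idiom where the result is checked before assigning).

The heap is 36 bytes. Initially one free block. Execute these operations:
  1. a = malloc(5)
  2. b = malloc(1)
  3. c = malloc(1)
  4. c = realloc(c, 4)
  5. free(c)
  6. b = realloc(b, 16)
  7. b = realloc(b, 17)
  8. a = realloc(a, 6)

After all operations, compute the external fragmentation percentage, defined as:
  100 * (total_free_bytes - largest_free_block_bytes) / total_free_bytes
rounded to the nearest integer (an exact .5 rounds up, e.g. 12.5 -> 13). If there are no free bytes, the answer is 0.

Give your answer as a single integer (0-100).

Answer: 38

Derivation:
Op 1: a = malloc(5) -> a = 0; heap: [0-4 ALLOC][5-35 FREE]
Op 2: b = malloc(1) -> b = 5; heap: [0-4 ALLOC][5-5 ALLOC][6-35 FREE]
Op 3: c = malloc(1) -> c = 6; heap: [0-4 ALLOC][5-5 ALLOC][6-6 ALLOC][7-35 FREE]
Op 4: c = realloc(c, 4) -> c = 6; heap: [0-4 ALLOC][5-5 ALLOC][6-9 ALLOC][10-35 FREE]
Op 5: free(c) -> (freed c); heap: [0-4 ALLOC][5-5 ALLOC][6-35 FREE]
Op 6: b = realloc(b, 16) -> b = 5; heap: [0-4 ALLOC][5-20 ALLOC][21-35 FREE]
Op 7: b = realloc(b, 17) -> b = 5; heap: [0-4 ALLOC][5-21 ALLOC][22-35 FREE]
Op 8: a = realloc(a, 6) -> a = 22; heap: [0-4 FREE][5-21 ALLOC][22-27 ALLOC][28-35 FREE]
Free blocks: [5 8] total_free=13 largest=8 -> 100*(13-8)/13 = 500/13 ≈ 38.462 -> rounds to 38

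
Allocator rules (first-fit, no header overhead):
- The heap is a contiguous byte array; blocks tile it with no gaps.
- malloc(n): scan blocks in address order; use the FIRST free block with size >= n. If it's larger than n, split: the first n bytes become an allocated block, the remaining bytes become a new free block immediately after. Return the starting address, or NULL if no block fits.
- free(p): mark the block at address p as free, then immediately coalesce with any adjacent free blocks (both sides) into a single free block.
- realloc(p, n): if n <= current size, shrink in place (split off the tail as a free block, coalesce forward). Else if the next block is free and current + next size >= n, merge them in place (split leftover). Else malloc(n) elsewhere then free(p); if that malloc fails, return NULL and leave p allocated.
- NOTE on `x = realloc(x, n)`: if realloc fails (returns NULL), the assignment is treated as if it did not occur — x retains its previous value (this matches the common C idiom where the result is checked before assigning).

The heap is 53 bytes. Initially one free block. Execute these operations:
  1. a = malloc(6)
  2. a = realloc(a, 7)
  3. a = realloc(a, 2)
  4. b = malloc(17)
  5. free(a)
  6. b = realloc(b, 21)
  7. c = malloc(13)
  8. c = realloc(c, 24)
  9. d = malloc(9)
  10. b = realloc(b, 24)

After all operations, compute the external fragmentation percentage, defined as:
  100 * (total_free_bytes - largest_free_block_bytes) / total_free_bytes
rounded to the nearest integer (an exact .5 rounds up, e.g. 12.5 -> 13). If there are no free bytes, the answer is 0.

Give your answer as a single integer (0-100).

Answer: 25

Derivation:
Op 1: a = malloc(6) -> a = 0; heap: [0-5 ALLOC][6-52 FREE]
Op 2: a = realloc(a, 7) -> a = 0; heap: [0-6 ALLOC][7-52 FREE]
Op 3: a = realloc(a, 2) -> a = 0; heap: [0-1 ALLOC][2-52 FREE]
Op 4: b = malloc(17) -> b = 2; heap: [0-1 ALLOC][2-18 ALLOC][19-52 FREE]
Op 5: free(a) -> (freed a); heap: [0-1 FREE][2-18 ALLOC][19-52 FREE]
Op 6: b = realloc(b, 21) -> b = 2; heap: [0-1 FREE][2-22 ALLOC][23-52 FREE]
Op 7: c = malloc(13) -> c = 23; heap: [0-1 FREE][2-22 ALLOC][23-35 ALLOC][36-52 FREE]
Op 8: c = realloc(c, 24) -> c = 23; heap: [0-1 FREE][2-22 ALLOC][23-46 ALLOC][47-52 FREE]
Op 9: d = malloc(9) -> d = NULL; heap: [0-1 FREE][2-22 ALLOC][23-46 ALLOC][47-52 FREE]
Op 10: b = realloc(b, 24) -> NULL (b unchanged); heap: [0-1 FREE][2-22 ALLOC][23-46 ALLOC][47-52 FREE]
Free blocks: [2 6] total_free=8 largest=6 -> 100*(8-6)/8 = 200/8 = 25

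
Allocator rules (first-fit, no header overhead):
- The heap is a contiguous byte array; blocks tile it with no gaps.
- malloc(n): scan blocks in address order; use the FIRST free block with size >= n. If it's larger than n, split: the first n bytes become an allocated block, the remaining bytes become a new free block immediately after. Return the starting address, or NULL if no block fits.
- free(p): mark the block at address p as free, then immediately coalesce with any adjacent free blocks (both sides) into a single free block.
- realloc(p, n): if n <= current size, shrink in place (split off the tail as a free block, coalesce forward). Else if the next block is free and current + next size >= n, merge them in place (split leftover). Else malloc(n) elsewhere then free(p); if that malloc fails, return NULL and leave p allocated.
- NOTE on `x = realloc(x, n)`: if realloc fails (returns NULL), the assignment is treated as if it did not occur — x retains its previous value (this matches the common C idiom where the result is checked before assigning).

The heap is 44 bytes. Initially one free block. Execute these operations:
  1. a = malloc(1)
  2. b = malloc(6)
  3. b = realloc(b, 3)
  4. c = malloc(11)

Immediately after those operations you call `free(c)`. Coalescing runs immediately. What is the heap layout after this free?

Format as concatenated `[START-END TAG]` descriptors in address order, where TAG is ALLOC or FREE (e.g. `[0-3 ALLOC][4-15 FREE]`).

Answer: [0-0 ALLOC][1-3 ALLOC][4-43 FREE]

Derivation:
Op 1: a = malloc(1) -> a = 0; heap: [0-0 ALLOC][1-43 FREE]
Op 2: b = malloc(6) -> b = 1; heap: [0-0 ALLOC][1-6 ALLOC][7-43 FREE]
Op 3: b = realloc(b, 3) -> b = 1; heap: [0-0 ALLOC][1-3 ALLOC][4-43 FREE]
Op 4: c = malloc(11) -> c = 4; heap: [0-0 ALLOC][1-3 ALLOC][4-14 ALLOC][15-43 FREE]
free(c): c = 4 -> block [4-14 ALLOC]; mark free, coalesce with adjacent free neighbors -> [0-0 ALLOC][1-3 ALLOC][4-43 FREE]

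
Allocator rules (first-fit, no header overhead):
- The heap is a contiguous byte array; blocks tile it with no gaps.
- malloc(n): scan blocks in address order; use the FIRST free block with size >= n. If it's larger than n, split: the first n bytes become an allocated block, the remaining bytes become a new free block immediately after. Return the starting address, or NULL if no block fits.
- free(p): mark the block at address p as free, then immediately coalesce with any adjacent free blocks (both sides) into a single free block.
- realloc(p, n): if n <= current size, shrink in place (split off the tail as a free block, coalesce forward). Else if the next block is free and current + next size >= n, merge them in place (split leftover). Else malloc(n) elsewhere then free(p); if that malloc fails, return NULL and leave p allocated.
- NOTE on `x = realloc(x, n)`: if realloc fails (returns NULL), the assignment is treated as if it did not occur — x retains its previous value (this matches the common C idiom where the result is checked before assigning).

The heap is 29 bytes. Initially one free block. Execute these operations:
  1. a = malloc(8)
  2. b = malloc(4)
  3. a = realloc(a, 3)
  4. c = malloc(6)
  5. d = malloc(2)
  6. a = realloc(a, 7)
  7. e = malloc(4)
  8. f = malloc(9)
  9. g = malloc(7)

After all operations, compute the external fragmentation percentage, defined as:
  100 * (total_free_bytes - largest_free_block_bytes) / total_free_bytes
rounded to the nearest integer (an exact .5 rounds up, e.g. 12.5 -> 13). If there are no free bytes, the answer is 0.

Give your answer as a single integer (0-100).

Op 1: a = malloc(8) -> a = 0; heap: [0-7 ALLOC][8-28 FREE]
Op 2: b = malloc(4) -> b = 8; heap: [0-7 ALLOC][8-11 ALLOC][12-28 FREE]
Op 3: a = realloc(a, 3) -> a = 0; heap: [0-2 ALLOC][3-7 FREE][8-11 ALLOC][12-28 FREE]
Op 4: c = malloc(6) -> c = 12; heap: [0-2 ALLOC][3-7 FREE][8-11 ALLOC][12-17 ALLOC][18-28 FREE]
Op 5: d = malloc(2) -> d = 3; heap: [0-2 ALLOC][3-4 ALLOC][5-7 FREE][8-11 ALLOC][12-17 ALLOC][18-28 FREE]
Op 6: a = realloc(a, 7) -> a = 18; heap: [0-2 FREE][3-4 ALLOC][5-7 FREE][8-11 ALLOC][12-17 ALLOC][18-24 ALLOC][25-28 FREE]
Op 7: e = malloc(4) -> e = 25; heap: [0-2 FREE][3-4 ALLOC][5-7 FREE][8-11 ALLOC][12-17 ALLOC][18-24 ALLOC][25-28 ALLOC]
Op 8: f = malloc(9) -> f = NULL; heap: [0-2 FREE][3-4 ALLOC][5-7 FREE][8-11 ALLOC][12-17 ALLOC][18-24 ALLOC][25-28 ALLOC]
Op 9: g = malloc(7) -> g = NULL; heap: [0-2 FREE][3-4 ALLOC][5-7 FREE][8-11 ALLOC][12-17 ALLOC][18-24 ALLOC][25-28 ALLOC]
Free blocks: [3 3] total_free=6 largest=3 -> 100*(6-3)/6 = 300/6 = 50

Answer: 50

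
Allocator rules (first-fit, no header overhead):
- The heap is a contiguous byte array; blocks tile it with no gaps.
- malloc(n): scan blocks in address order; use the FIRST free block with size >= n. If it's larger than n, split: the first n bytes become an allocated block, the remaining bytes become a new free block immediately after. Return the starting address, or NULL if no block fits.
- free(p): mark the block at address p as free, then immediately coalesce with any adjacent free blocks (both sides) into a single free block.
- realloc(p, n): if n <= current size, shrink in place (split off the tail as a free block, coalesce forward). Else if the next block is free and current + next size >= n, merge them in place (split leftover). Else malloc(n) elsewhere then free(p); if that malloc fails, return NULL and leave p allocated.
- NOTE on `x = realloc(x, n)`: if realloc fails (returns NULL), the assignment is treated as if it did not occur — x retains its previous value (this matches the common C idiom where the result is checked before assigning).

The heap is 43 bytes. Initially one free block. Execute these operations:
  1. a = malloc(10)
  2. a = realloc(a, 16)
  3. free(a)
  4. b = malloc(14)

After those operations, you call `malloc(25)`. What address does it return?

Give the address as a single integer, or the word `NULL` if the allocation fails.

Op 1: a = malloc(10) -> a = 0; heap: [0-9 ALLOC][10-42 FREE]
Op 2: a = realloc(a, 16) -> a = 0; heap: [0-15 ALLOC][16-42 FREE]
Op 3: free(a) -> (freed a); heap: [0-42 FREE]
Op 4: b = malloc(14) -> b = 0; heap: [0-13 ALLOC][14-42 FREE]
malloc(25): first-fit scan over [0-13 ALLOC][14-42 FREE] -> 14

Answer: 14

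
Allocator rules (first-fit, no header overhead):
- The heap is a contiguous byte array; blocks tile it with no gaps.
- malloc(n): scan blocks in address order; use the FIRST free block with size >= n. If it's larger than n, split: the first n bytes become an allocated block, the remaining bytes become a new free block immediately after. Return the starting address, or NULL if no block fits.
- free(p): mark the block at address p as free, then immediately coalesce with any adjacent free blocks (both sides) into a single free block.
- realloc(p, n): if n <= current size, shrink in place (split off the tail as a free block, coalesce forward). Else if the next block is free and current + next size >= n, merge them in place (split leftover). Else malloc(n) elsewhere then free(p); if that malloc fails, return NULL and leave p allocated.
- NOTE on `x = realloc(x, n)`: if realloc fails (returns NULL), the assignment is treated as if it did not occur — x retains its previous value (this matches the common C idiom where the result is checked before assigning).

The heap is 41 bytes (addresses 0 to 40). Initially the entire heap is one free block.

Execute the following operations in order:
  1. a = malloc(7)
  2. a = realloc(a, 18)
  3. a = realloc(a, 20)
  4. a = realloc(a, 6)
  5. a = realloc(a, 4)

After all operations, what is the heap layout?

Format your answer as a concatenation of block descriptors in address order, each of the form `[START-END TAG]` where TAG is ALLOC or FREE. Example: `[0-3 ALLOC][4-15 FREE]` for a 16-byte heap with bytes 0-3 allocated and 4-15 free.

Answer: [0-3 ALLOC][4-40 FREE]

Derivation:
Op 1: a = malloc(7) -> a = 0; heap: [0-6 ALLOC][7-40 FREE]
Op 2: a = realloc(a, 18) -> a = 0; heap: [0-17 ALLOC][18-40 FREE]
Op 3: a = realloc(a, 20) -> a = 0; heap: [0-19 ALLOC][20-40 FREE]
Op 4: a = realloc(a, 6) -> a = 0; heap: [0-5 ALLOC][6-40 FREE]
Op 5: a = realloc(a, 4) -> a = 0; heap: [0-3 ALLOC][4-40 FREE]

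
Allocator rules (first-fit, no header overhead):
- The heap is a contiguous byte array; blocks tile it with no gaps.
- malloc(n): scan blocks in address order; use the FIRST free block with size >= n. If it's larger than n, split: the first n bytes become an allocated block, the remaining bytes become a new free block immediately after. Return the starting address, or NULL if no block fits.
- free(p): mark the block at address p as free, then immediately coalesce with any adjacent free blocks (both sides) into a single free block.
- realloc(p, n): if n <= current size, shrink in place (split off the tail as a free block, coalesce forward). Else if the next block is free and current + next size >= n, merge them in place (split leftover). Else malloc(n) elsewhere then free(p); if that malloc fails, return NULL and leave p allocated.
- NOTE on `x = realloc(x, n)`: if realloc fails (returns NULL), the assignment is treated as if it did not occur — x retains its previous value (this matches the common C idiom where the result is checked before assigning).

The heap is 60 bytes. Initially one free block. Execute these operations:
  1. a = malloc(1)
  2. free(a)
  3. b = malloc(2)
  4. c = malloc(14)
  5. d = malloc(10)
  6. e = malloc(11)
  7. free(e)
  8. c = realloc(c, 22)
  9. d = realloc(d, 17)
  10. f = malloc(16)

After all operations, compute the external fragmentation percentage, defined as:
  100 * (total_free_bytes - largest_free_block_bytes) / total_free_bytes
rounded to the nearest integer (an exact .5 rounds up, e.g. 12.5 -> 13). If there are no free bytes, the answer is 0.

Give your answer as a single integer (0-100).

Op 1: a = malloc(1) -> a = 0; heap: [0-0 ALLOC][1-59 FREE]
Op 2: free(a) -> (freed a); heap: [0-59 FREE]
Op 3: b = malloc(2) -> b = 0; heap: [0-1 ALLOC][2-59 FREE]
Op 4: c = malloc(14) -> c = 2; heap: [0-1 ALLOC][2-15 ALLOC][16-59 FREE]
Op 5: d = malloc(10) -> d = 16; heap: [0-1 ALLOC][2-15 ALLOC][16-25 ALLOC][26-59 FREE]
Op 6: e = malloc(11) -> e = 26; heap: [0-1 ALLOC][2-15 ALLOC][16-25 ALLOC][26-36 ALLOC][37-59 FREE]
Op 7: free(e) -> (freed e); heap: [0-1 ALLOC][2-15 ALLOC][16-25 ALLOC][26-59 FREE]
Op 8: c = realloc(c, 22) -> c = 26; heap: [0-1 ALLOC][2-15 FREE][16-25 ALLOC][26-47 ALLOC][48-59 FREE]
Op 9: d = realloc(d, 17) -> NULL (d unchanged); heap: [0-1 ALLOC][2-15 FREE][16-25 ALLOC][26-47 ALLOC][48-59 FREE]
Op 10: f = malloc(16) -> f = NULL; heap: [0-1 ALLOC][2-15 FREE][16-25 ALLOC][26-47 ALLOC][48-59 FREE]
Free blocks: [14 12] total_free=26 largest=14 -> 100*(26-14)/26 = 1200/26 ≈ 46.154 -> rounds to 46

Answer: 46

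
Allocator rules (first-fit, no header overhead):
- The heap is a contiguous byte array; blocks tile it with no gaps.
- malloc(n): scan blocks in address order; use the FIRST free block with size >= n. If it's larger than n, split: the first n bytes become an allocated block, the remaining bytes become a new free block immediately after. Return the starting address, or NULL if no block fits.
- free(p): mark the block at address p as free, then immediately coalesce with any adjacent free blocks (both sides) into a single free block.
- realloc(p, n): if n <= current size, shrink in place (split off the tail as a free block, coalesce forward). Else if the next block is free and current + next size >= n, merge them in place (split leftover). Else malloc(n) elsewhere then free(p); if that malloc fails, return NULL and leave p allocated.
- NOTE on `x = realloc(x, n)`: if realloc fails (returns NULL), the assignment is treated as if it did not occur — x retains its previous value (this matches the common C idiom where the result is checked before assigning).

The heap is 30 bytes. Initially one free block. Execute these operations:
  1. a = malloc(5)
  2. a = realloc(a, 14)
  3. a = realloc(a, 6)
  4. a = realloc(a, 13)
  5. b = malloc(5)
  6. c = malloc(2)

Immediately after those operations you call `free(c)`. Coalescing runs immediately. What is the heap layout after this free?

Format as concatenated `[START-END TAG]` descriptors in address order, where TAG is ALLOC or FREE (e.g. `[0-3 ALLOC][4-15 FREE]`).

Op 1: a = malloc(5) -> a = 0; heap: [0-4 ALLOC][5-29 FREE]
Op 2: a = realloc(a, 14) -> a = 0; heap: [0-13 ALLOC][14-29 FREE]
Op 3: a = realloc(a, 6) -> a = 0; heap: [0-5 ALLOC][6-29 FREE]
Op 4: a = realloc(a, 13) -> a = 0; heap: [0-12 ALLOC][13-29 FREE]
Op 5: b = malloc(5) -> b = 13; heap: [0-12 ALLOC][13-17 ALLOC][18-29 FREE]
Op 6: c = malloc(2) -> c = 18; heap: [0-12 ALLOC][13-17 ALLOC][18-19 ALLOC][20-29 FREE]
free(c): c = 18 -> block [18-19 ALLOC]; mark free, coalesce with adjacent free neighbors -> [0-12 ALLOC][13-17 ALLOC][18-29 FREE]

Answer: [0-12 ALLOC][13-17 ALLOC][18-29 FREE]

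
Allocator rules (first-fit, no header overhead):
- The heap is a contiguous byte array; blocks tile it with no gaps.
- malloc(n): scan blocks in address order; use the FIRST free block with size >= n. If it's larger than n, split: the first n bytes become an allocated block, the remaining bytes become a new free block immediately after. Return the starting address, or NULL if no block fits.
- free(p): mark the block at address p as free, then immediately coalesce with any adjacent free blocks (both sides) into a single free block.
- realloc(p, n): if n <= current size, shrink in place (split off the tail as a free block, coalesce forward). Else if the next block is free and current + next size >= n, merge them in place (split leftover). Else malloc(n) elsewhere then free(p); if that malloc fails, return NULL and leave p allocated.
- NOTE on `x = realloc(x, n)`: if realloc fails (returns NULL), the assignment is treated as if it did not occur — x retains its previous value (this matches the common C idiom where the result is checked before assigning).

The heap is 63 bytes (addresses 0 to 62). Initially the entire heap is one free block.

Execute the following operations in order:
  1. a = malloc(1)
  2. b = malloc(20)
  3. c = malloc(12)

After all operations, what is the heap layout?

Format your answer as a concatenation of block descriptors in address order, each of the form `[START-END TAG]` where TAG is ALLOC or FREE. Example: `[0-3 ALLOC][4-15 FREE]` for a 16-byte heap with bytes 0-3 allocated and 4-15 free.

Op 1: a = malloc(1) -> a = 0; heap: [0-0 ALLOC][1-62 FREE]
Op 2: b = malloc(20) -> b = 1; heap: [0-0 ALLOC][1-20 ALLOC][21-62 FREE]
Op 3: c = malloc(12) -> c = 21; heap: [0-0 ALLOC][1-20 ALLOC][21-32 ALLOC][33-62 FREE]

Answer: [0-0 ALLOC][1-20 ALLOC][21-32 ALLOC][33-62 FREE]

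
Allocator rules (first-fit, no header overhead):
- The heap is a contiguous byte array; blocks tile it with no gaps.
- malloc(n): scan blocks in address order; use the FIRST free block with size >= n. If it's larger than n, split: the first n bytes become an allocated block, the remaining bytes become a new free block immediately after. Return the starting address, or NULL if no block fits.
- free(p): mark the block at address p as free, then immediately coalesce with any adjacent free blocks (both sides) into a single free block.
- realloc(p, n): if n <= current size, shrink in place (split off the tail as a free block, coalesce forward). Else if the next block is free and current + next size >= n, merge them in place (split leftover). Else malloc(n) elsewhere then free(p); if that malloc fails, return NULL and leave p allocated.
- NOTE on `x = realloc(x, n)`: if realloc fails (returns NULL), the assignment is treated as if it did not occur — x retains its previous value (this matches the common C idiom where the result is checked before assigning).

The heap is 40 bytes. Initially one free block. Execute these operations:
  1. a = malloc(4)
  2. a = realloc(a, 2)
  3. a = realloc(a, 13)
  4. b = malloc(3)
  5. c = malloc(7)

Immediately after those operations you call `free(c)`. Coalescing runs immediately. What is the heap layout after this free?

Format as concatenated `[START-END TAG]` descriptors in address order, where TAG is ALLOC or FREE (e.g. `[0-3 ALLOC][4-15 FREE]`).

Answer: [0-12 ALLOC][13-15 ALLOC][16-39 FREE]

Derivation:
Op 1: a = malloc(4) -> a = 0; heap: [0-3 ALLOC][4-39 FREE]
Op 2: a = realloc(a, 2) -> a = 0; heap: [0-1 ALLOC][2-39 FREE]
Op 3: a = realloc(a, 13) -> a = 0; heap: [0-12 ALLOC][13-39 FREE]
Op 4: b = malloc(3) -> b = 13; heap: [0-12 ALLOC][13-15 ALLOC][16-39 FREE]
Op 5: c = malloc(7) -> c = 16; heap: [0-12 ALLOC][13-15 ALLOC][16-22 ALLOC][23-39 FREE]
free(c): c = 16 -> block [16-22 ALLOC]; mark free, coalesce with adjacent free neighbors -> [0-12 ALLOC][13-15 ALLOC][16-39 FREE]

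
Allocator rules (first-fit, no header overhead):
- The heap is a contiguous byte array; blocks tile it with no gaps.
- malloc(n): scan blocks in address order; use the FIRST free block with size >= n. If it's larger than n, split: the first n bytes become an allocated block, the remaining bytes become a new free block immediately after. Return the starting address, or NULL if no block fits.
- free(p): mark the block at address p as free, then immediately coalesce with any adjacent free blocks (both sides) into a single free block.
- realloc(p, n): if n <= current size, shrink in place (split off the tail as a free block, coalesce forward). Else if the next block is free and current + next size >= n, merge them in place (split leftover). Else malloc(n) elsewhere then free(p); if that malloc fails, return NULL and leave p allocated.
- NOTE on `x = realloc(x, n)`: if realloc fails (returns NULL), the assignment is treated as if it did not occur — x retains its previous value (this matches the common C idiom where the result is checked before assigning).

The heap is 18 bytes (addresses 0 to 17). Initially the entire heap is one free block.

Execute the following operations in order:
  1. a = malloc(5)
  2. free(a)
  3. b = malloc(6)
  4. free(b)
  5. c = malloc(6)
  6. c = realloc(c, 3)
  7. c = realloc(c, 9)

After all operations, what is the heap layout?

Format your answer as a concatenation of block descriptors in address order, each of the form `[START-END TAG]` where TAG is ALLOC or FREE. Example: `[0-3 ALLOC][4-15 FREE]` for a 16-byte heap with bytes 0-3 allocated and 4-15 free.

Answer: [0-8 ALLOC][9-17 FREE]

Derivation:
Op 1: a = malloc(5) -> a = 0; heap: [0-4 ALLOC][5-17 FREE]
Op 2: free(a) -> (freed a); heap: [0-17 FREE]
Op 3: b = malloc(6) -> b = 0; heap: [0-5 ALLOC][6-17 FREE]
Op 4: free(b) -> (freed b); heap: [0-17 FREE]
Op 5: c = malloc(6) -> c = 0; heap: [0-5 ALLOC][6-17 FREE]
Op 6: c = realloc(c, 3) -> c = 0; heap: [0-2 ALLOC][3-17 FREE]
Op 7: c = realloc(c, 9) -> c = 0; heap: [0-8 ALLOC][9-17 FREE]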